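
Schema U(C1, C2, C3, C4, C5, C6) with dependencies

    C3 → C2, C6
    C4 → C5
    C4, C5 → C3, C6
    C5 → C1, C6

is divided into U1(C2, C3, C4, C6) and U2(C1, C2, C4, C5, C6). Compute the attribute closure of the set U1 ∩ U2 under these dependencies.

C1, C2, C3, C4, C5, C6

U1 ∩ U2 = {C2, C4, C6}.
C4 → C5 applies, adding C5
C4, C5 → C3, C6 applies, adding C3
C5 → C1, C6 applies, adding C1
Closure: {C1, C2, C3, C4, C5, C6}.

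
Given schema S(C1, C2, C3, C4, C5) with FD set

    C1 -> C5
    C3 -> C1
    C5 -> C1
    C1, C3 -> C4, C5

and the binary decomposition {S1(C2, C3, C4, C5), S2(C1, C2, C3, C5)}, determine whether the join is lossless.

Yes

Common attributes: S1 ∩ S2 = {C2, C3, C5}.
Closure of {C2, C3, C5}: C3 → C1 applies, adding C1; C1, C3 → C4, C5 applies, adding C4. So (C2, C3, C5)⁺ = {C1, C2, C3, C4, C5}.
This closure contains every attribute of S1, so S1 ∩ S2 → S1. The join is lossless.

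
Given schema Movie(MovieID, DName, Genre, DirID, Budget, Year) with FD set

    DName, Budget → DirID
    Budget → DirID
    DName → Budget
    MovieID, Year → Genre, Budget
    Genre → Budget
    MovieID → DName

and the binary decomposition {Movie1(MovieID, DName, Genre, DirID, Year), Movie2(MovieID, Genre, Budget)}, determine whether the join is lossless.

Yes

Common attributes: Movie1 ∩ Movie2 = {MovieID, Genre}.
Closure of {MovieID, Genre}: Genre → Budget applies, adding Budget; MovieID → DName applies, adding DName; DName, Budget → DirID applies, adding DirID. So (MovieID, Genre)⁺ = {MovieID, DName, Genre, DirID, Budget}.
This closure contains every attribute of Movie2, so Movie1 ∩ Movie2 → Movie2. The join is lossless.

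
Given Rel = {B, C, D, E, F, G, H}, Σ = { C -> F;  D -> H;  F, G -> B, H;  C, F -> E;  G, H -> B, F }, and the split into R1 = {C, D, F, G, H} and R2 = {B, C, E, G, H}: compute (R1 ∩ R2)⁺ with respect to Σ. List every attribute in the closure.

B, C, E, F, G, H

R1 ∩ R2 = {C, G, H}.
C → F applies, adding F
F, G → B, H applies, adding B
C, F → E applies, adding E
Closure: {B, C, E, F, G, H}.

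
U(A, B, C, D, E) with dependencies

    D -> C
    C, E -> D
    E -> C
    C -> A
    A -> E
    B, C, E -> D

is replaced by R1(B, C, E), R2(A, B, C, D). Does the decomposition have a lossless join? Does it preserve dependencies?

Lossless test: (B, C)⁺ = {A, B, C, D, E}, which contains all of one fragment — lossless.
Dependency preservation: C, E → D; A → E; B, C, E → D are not contained in any single fragment, but the restricted closure of each left-hand side across the fragments still reaches the right-hand side; the remaining FDs each lie inside some fragment. All dependencies are preserved.

lossless and dependency-preserving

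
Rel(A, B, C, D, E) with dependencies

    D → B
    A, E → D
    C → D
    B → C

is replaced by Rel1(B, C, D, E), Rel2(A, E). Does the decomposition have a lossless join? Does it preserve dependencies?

Lossless test: (E)⁺ = {E}, which is a superkey of neither fragment — lossy.
Dependency preservation: the restricted closure of {A, E} across the fragments never reaches {D}, so A, E → D cannot be enforced without a join — not preserved.

lossy and not dependency-preserving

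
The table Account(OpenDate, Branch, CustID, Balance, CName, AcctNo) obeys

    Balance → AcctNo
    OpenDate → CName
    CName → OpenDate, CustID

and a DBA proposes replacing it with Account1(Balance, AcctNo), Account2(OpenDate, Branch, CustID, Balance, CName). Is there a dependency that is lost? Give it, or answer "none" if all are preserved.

Balance → AcctNo lies within Account1.
OpenDate → CName lies within Account2.
CName → OpenDate, CustID lies within Account2.
Every dependency is enforceable on the fragments, so the decomposition is dependency-preserving.

none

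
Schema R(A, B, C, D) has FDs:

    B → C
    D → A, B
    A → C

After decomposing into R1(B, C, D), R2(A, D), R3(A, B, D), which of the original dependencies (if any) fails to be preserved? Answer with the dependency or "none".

Check A → C: no single fragment contains all of {A, C}, and the restricted closure of {A} across the fragments never reaches {C}.
B → C is preserved.
D → A, B is preserved.

A → C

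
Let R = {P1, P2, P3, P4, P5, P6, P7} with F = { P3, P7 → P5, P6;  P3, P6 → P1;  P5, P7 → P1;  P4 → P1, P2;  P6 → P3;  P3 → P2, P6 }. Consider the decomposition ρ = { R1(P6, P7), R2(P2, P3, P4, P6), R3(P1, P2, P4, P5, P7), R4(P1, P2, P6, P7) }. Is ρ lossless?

No

Chase test. Columns are P1, P2, P3, P4, P5, P6, P7; row i has aⱼ where attribute j ∈ Ri, else bᵢⱼ.
Initial tableau (one row per fragment):
  row 1: b11 b12 b13 b14 b15 a6 a7
  row 2: b21 a2 a3 a4 b25 a6 b27
  row 3: a1 a2 b33 a4 a5 b36 a7
  row 4: a1 a2 b43 b44 b45 a6 a7
Rows 2 and 3 agree on P4; apply P4→P1, P2 and equate their P1, P2 entries.
Rows 1 and 2 agree on P6; apply P6→P3 and equate their P3 entries.
Rows 1 and 4 agree on P6; apply P6→P3 and equate their P3 entries.
Rows 1 and 2 agree on P3; apply P3→P2, P6 and equate their P2, P6 entries.
Rows 1 and 4 agree on P3, P7; apply P3, P7→P5, P6 and equate their P5, P6 entries.
Rows 1 and 2 agree on P3, P6; apply P3, P6→P1 and equate their P1 entries.
No row becomes fully distinguished — the join is lossy.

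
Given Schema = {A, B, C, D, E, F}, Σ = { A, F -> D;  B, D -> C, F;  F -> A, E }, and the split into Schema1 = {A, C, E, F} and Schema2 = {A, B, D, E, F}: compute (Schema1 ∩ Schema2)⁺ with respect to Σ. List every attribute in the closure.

A, D, E, F

Schema1 ∩ Schema2 = {A, E, F}.
A, F → D applies, adding D
Closure: {A, D, E, F}.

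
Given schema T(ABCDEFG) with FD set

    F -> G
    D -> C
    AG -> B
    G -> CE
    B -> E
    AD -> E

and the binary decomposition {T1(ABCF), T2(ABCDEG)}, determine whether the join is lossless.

No

Common attributes: T1 ∩ T2 = {ABC}.
Closure of {ABC}: B → E applies, adding E. So (ABC)⁺ = {ABCE}.
The closure contains neither all of T1 = {ABCF} nor all of T2 = {ABCDEG}, so the common attributes are not a superkey of either fragment. The join is lossy.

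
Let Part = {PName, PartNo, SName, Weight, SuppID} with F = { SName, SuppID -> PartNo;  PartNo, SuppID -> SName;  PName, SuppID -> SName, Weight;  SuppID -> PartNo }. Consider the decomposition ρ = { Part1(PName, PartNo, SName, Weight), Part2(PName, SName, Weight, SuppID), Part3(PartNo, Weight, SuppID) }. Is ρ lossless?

Yes

Chase test. Columns are PName, PartNo, SName, Weight, SuppID; row i has aⱼ where attribute j ∈ Parti, else bᵢⱼ.
Initial tableau (one row per fragment):
  row 1: a1 a2 a3 a4 b15
  row 2: a1 b22 a3 a4 a5
  row 3: b31 a2 b33 a4 a5
Rows 2 and 3 agree on SuppID; apply SuppID→PartNo and equate their PartNo entries.
Rows 2 and 3 agree on PartNo, SuppID; apply PartNo, SuppID→SName and equate their SName entries.
Row 2 is now all distinguished symbols — the join is lossless.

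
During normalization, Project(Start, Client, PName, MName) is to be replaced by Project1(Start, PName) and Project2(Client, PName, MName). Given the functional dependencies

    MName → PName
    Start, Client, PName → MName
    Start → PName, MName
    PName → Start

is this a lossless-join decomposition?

Common attributes: Project1 ∩ Project2 = {PName}.
Closure of {PName}: PName → Start applies, adding Start; Start → PName, MName applies, adding MName. So (PName)⁺ = {Start, PName, MName}.
This closure contains every attribute of Project1, so Project1 ∩ Project2 → Project1. The join is lossless.

Yes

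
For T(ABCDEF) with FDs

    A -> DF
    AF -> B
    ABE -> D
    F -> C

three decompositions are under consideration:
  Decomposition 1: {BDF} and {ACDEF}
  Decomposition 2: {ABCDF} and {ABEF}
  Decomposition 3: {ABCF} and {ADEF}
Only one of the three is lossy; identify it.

Decomposition 1: common = {DF}, closure = {CDF} → lossy.
Decomposition 2: common = {ABF}, closure = {ABCDF} → lossless.
Decomposition 3: common = {AF}, closure = {ABCDF} → lossless.

Decomposition 1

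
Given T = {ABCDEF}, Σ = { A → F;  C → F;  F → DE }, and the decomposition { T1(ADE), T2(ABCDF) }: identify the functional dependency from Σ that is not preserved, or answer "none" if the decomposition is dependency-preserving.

F → DE

Check F → DE: no single fragment contains all of {DEF}, and the restricted closure of {F} across the fragments never reaches {DE}.
A → F is preserved.
C → F is preserved.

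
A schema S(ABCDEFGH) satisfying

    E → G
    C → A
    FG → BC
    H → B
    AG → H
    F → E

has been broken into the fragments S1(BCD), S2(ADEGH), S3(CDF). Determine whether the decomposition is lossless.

Chase test. Columns are ABCDEFGH; row i has aⱼ where attribute j ∈ Si, else bᵢⱼ.
Initial tableau (one row per fragment):
  row 1: b11 a2 a3 a4 b15 b16 b17 b18
  row 2: a1 b22 b23 a4 a5 b26 a7 a8
  row 3: b31 b32 a3 a4 b35 a6 b37 b38
Rows 1 and 3 agree on C; apply C→A and equate their A entries.
No row becomes fully distinguished — the join is lossy.

No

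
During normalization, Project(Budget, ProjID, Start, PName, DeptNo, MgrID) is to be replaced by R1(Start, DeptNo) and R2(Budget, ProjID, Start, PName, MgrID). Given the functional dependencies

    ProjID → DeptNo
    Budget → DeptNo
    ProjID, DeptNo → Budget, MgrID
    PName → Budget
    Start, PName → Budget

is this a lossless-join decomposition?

No

Common attributes: R1 ∩ R2 = {Start}.
No dependency enlarges {Start}, so (Start)⁺ = {Start}.
The closure contains neither all of R1 = {Start, DeptNo} nor all of R2 = {Budget, ProjID, Start, PName, MgrID}, so the common attributes are not a superkey of either fragment. The join is lossy.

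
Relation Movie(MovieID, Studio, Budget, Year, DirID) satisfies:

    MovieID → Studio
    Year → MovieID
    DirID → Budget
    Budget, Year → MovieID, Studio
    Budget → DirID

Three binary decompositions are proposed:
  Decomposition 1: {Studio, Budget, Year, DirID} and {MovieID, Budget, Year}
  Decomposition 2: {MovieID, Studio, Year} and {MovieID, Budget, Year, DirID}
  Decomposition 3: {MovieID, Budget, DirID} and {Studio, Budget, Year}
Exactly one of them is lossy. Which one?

Decomposition 1: common = {Budget, Year}, closure = {MovieID, Studio, Budget, Year, DirID} → lossless.
Decomposition 2: common = {MovieID, Year}, closure = {MovieID, Studio, Year} → lossless.
Decomposition 3: common = {Budget}, closure = {Budget, DirID} → lossy.

Decomposition 3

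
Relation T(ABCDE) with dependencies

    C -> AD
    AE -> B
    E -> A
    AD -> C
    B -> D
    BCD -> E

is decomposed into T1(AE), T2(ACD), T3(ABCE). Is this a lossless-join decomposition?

Chase test. Columns are ABCDE; row i has aⱼ where attribute j ∈ Ti, else bᵢⱼ.
Initial tableau (one row per fragment):
  row 1: a1 b12 b13 b14 a5
  row 2: a1 b22 a3 a4 b25
  row 3: a1 a2 a3 b34 a5
Rows 2 and 3 agree on C; apply C→AD and equate their AD entries.
Rows 1 and 3 agree on AE; apply AE→B and equate their B entries.
Rows 1 and 3 agree on B; apply B→D and equate their D entries.
Rows 1 and 2 agree on AD; apply AD→C and equate their C entries.
Row 1 is now all distinguished symbols — the join is lossless.

Yes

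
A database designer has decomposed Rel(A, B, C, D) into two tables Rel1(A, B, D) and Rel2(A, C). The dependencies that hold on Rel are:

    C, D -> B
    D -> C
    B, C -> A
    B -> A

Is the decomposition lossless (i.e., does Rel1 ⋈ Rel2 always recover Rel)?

Common attributes: Rel1 ∩ Rel2 = {A}.
No dependency enlarges {A}, so (A)⁺ = {A}.
The closure contains neither all of Rel1 = {A, B, D} nor all of Rel2 = {A, C}, so the common attributes are not a superkey of either fragment. The join is lossy.

No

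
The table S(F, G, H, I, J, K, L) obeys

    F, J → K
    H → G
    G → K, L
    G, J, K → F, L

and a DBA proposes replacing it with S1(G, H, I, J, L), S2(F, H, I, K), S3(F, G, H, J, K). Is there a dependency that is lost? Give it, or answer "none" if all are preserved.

none

F, J → K lies within S3.
H → G lies within S1.
G → K, L: restricted closure across fragments reaches K, L.
G, J, K → F, L: restricted closure across fragments reaches F, L.
Every dependency is enforceable on the fragments, so the decomposition is dependency-preserving.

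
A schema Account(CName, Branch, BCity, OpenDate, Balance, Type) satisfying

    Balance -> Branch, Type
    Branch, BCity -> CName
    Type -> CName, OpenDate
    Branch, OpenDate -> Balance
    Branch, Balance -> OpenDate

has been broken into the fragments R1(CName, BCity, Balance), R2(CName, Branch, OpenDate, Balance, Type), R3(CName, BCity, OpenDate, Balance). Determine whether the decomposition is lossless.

Chase test. Columns are CName, Branch, BCity, OpenDate, Balance, Type; row i has aⱼ where attribute j ∈ Ri, else bᵢⱼ.
Initial tableau (one row per fragment):
  row 1: a1 b12 a3 b14 a5 b16
  row 2: a1 a2 b23 a4 a5 a6
  row 3: a1 b32 a3 a4 a5 b36
Rows 1 and 2 agree on Balance; apply Balance→Branch, Type and equate their Branch, Type entries.
Rows 1 and 3 agree on Balance; apply Balance→Branch, Type and equate their Branch, Type entries.
Rows 1 and 2 agree on Type; apply Type→CName, OpenDate and equate their CName, OpenDate entries.
Row 1 is now all distinguished symbols — the join is lossless.

Yes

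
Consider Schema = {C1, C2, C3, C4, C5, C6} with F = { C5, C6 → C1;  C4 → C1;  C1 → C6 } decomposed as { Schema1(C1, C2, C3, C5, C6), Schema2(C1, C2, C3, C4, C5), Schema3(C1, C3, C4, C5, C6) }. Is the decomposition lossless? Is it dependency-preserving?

Lossless test (chase): Rows 1 and 2 agree on C1; apply C1→C6 and equate their C6 entries. Row 2 is now all distinguished symbols — the join is lossless.
Dependency preservation: every FD's attributes lie within a single fragment, so each can be enforced locally — preserved.

lossless and dependency-preserving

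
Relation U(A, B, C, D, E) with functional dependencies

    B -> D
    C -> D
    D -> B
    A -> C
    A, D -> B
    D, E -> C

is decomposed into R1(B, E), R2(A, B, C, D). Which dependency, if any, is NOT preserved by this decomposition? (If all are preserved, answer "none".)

D, E -> C

Check D, E → C: no single fragment contains all of {C, D, E}, and the restricted closure of {D, E} across the fragments never reaches {C}.
B → D is preserved.
C → D is preserved.
D → B is preserved.
A → C is preserved.
A, D → B is preserved.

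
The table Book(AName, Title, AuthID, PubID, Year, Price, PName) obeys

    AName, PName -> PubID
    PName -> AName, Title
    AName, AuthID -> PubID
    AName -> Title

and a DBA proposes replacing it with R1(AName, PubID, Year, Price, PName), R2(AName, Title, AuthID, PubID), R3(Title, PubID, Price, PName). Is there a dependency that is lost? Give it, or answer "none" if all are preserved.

AName, PName → PubID lies within R1.
PName → AName, Title: restricted closure across fragments reaches AName, Title.
AName, AuthID → PubID lies within R2.
AName → Title lies within R2.
Every dependency is enforceable on the fragments, so the decomposition is dependency-preserving.

none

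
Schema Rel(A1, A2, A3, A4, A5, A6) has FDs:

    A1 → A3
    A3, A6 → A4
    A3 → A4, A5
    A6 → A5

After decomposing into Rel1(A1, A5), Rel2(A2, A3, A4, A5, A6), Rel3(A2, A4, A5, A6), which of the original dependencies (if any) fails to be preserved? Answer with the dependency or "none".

Check A1 → A3: no single fragment contains all of {A1, A3}, and the restricted closure of {A1} across the fragments never reaches {A3}.
A3, A6 → A4 is preserved.
A3 → A4, A5 is preserved.
A6 → A5 is preserved.

A1 → A3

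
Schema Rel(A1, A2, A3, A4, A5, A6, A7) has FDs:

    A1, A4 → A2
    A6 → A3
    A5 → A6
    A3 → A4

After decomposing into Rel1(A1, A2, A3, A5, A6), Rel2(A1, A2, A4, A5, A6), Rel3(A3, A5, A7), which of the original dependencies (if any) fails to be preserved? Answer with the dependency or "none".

A3 → A4

Check A3 → A4: no single fragment contains all of {A3, A4}, and the restricted closure of {A3} across the fragments never reaches {A4}.
A1, A4 → A2 is preserved.
A6 → A3 is preserved.
A5 → A6 is preserved.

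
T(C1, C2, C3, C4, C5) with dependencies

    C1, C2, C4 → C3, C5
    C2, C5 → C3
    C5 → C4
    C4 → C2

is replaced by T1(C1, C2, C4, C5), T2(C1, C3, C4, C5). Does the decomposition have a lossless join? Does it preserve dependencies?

Lossless test: (C1, C4, C5)⁺ = {C1, C2, C3, C4, C5}, which contains all of one fragment — lossless.
Dependency preservation: C1, C2, C4 → C3, C5; C2, C5 → C3 are not contained in any single fragment, but the restricted closure of each left-hand side across the fragments still reaches the right-hand side; the remaining FDs each lie inside some fragment. All dependencies are preserved.

lossless and dependency-preserving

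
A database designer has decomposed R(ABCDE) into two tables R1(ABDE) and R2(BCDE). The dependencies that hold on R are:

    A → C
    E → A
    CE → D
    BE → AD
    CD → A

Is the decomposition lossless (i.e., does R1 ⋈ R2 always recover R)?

Common attributes: R1 ∩ R2 = {BDE}.
Closure of {BDE}: E → A applies, adding A; A → C applies, adding C. So (BDE)⁺ = {ABCDE}.
This closure contains every attribute of R1, so R1 ∩ R2 → R1. The join is lossless.

Yes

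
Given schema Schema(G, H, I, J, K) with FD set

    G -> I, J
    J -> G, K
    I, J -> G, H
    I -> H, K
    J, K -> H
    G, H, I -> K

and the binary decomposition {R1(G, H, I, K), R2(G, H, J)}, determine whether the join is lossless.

Yes

Common attributes: R1 ∩ R2 = {G, H}.
Closure of {G, H}: G → I, J applies, adding I, J; J → G, K applies, adding K. So (G, H)⁺ = {G, H, I, J, K}.
This closure contains every attribute of R1, so R1 ∩ R2 → R1. The join is lossless.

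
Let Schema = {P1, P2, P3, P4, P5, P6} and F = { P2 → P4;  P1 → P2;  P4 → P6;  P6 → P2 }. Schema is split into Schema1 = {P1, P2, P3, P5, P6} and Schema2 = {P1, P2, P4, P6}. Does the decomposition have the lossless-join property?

Yes

Common attributes: Schema1 ∩ Schema2 = {P1, P2, P6}.
Closure of {P1, P2, P6}: P2 → P4 applies, adding P4. So (P1, P2, P6)⁺ = {P1, P2, P4, P6}.
This closure contains every attribute of Schema2, so Schema1 ∩ Schema2 → Schema2. The join is lossless.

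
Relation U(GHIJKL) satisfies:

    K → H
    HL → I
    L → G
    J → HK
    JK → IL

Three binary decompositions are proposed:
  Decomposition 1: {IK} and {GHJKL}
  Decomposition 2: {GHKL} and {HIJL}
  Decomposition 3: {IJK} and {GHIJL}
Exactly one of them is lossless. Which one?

Decomposition 1: common = {K}, closure = {HK} → lossy.
Decomposition 2: common = {HL}, closure = {GHIL} → lossy.
Decomposition 3: common = {IJ}, closure = {GHIJKL} → lossless.

Decomposition 3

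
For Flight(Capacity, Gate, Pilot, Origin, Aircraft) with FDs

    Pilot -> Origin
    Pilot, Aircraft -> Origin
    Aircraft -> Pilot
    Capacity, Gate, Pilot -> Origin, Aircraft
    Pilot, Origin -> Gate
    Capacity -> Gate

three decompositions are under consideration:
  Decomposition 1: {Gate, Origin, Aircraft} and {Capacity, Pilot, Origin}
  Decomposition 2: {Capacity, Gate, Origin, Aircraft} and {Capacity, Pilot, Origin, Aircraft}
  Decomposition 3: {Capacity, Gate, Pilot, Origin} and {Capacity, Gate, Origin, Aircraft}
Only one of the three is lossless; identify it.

Decomposition 2

Decomposition 1: common = {Origin}, closure = {Origin} → lossy.
Decomposition 2: common = {Capacity, Origin, Aircraft}, closure = {Capacity, Gate, Pilot, Origin, Aircraft} → lossless.
Decomposition 3: common = {Capacity, Gate, Origin}, closure = {Capacity, Gate, Origin} → lossy.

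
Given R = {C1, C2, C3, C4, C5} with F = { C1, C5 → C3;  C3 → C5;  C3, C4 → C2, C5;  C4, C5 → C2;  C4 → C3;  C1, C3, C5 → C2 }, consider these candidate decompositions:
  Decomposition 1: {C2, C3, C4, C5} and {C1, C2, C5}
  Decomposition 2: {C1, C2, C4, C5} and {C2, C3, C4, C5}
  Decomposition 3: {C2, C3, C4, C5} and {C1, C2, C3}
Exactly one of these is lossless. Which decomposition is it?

Decomposition 1: common = {C2, C5}, closure = {C2, C5} → lossy.
Decomposition 2: common = {C2, C4, C5}, closure = {C2, C3, C4, C5} → lossless.
Decomposition 3: common = {C2, C3}, closure = {C2, C3, C5} → lossy.

Decomposition 2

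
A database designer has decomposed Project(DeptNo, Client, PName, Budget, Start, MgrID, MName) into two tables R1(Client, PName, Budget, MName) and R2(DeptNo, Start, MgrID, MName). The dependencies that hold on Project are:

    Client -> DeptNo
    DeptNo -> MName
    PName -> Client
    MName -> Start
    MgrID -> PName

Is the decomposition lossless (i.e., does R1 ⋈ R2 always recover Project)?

No

Common attributes: R1 ∩ R2 = {MName}.
Closure of {MName}: MName → Start applies, adding Start. So (MName)⁺ = {Start, MName}.
The closure contains neither all of R1 = {Client, PName, Budget, MName} nor all of R2 = {DeptNo, Start, MgrID, MName}, so the common attributes are not a superkey of either fragment. The join is lossy.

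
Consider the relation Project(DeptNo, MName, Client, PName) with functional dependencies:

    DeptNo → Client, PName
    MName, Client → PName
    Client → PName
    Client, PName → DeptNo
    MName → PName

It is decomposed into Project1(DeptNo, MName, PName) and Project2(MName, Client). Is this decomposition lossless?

No

Common attributes: Project1 ∩ Project2 = {MName}.
Closure of {MName}: MName → PName applies, adding PName. So (MName)⁺ = {MName, PName}.
The closure contains neither all of Project1 = {DeptNo, MName, PName} nor all of Project2 = {MName, Client}, so the common attributes are not a superkey of either fragment. The join is lossy.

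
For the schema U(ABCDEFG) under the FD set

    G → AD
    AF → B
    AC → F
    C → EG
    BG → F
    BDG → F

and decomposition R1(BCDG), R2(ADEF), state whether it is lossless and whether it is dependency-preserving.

Lossless test: (D)⁺ = {D}, which is a superkey of neither fragment — lossy.
Dependency preservation: the restricted closure of {G} across the fragments never reaches {AD}, so G → AD cannot be enforced without a join — not preserved.

lossy and not dependency-preserving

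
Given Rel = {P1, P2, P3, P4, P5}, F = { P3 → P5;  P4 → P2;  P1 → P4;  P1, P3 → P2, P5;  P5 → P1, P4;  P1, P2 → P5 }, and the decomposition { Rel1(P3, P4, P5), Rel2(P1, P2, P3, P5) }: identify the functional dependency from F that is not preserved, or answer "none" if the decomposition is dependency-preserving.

Check P4 → P2: no single fragment contains all of {P2, P4}, and the restricted closure of {P4} across the fragments never reaches {P2}.
P3 → P5 is preserved.
P1 → P4 is preserved.
P1, P3 → P2, P5 is preserved.
P5 → P1, P4 is preserved.
P1, P2 → P5 is preserved.

P4 → P2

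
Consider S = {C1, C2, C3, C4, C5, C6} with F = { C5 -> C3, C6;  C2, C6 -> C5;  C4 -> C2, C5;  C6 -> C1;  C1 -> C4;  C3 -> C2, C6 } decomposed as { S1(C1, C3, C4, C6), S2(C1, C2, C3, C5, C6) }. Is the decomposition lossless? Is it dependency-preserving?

Lossless test: (C1, C3, C6)⁺ = {C1, C2, C3, C4, C5, C6}, which contains all of one fragment — lossless.
Dependency preservation: C4 → C2, C5 is not contained in any single fragment, but the restricted closure of its left-hand side across the fragments still reaches the right-hand side; the remaining FDs each lie inside some fragment. All dependencies are preserved.

lossless and dependency-preserving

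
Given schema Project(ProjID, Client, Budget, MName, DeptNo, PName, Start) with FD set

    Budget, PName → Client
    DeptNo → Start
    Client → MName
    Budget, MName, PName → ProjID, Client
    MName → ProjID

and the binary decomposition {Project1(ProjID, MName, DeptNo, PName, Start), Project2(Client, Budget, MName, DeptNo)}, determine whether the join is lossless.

No

Common attributes: Project1 ∩ Project2 = {MName, DeptNo}.
Closure of {MName, DeptNo}: DeptNo → Start applies, adding Start; MName → ProjID applies, adding ProjID. So (MName, DeptNo)⁺ = {ProjID, MName, DeptNo, Start}.
The closure contains neither all of Project1 = {ProjID, MName, DeptNo, PName, Start} nor all of Project2 = {Client, Budget, MName, DeptNo}, so the common attributes are not a superkey of either fragment. The join is lossy.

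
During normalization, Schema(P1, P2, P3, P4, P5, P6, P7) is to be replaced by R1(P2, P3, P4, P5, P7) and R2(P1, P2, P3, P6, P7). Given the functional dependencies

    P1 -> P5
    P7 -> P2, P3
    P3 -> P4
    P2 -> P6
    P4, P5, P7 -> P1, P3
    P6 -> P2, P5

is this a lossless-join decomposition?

Yes

Common attributes: R1 ∩ R2 = {P2, P3, P7}.
Closure of {P2, P3, P7}: P3 → P4 applies, adding P4; P2 → P6 applies, adding P6; P6 → P2, P5 applies, adding P5; P4, P5, P7 → P1, P3 applies, adding P1. So (P2, P3, P7)⁺ = {P1, P2, P3, P4, P5, P6, P7}.
This closure contains every attribute of R1, so R1 ∩ R2 → R1. The join is lossless.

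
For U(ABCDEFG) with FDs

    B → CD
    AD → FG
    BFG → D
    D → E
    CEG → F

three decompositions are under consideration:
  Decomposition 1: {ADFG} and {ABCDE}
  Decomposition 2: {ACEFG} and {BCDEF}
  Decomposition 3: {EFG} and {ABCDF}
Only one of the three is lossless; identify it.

Decomposition 1

Decomposition 1: common = {AD}, closure = {ADEFG} → lossless.
Decomposition 2: common = {CEF}, closure = {CEF} → lossy.
Decomposition 3: common = {F}, closure = {F} → lossy.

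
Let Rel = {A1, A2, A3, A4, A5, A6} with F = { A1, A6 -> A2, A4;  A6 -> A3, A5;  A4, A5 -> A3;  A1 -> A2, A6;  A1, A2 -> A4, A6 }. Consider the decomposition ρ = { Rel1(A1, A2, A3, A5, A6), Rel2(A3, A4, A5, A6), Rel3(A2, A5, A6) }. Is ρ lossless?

No

Chase test. Columns are A1, A2, A3, A4, A5, A6; row i has aⱼ where attribute j ∈ Reli, else bᵢⱼ.
Initial tableau (one row per fragment):
  row 1: a1 a2 a3 b14 a5 a6
  row 2: b21 b22 a3 a4 a5 a6
  row 3: b31 a2 b33 b34 a5 a6
Rows 1 and 3 agree on A6; apply A6→A3, A5 and equate their A3, A5 entries.
No row becomes fully distinguished — the join is lossy.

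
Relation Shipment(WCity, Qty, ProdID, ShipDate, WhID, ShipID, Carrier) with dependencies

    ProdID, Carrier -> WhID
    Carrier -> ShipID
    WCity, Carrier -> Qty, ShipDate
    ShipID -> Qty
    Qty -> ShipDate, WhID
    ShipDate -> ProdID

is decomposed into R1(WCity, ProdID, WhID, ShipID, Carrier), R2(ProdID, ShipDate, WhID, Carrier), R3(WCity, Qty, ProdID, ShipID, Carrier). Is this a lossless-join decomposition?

Yes

Chase test. Columns are WCity, Qty, ProdID, ShipDate, WhID, ShipID, Carrier; row i has aⱼ where attribute j ∈ Ri, else bᵢⱼ.
Initial tableau (one row per fragment):
  row 1: a1 b12 a3 b14 a5 a6 a7
  row 2: b21 b22 a3 a4 a5 b26 a7
  row 3: a1 a2 a3 b34 b35 a6 a7
Rows 1 and 3 agree on ProdID, Carrier; apply ProdID, Carrier→WhID and equate their WhID entries.
Rows 1 and 2 agree on Carrier; apply Carrier→ShipID and equate their ShipID entries.
Rows 1 and 3 agree on WCity, Carrier; apply WCity, Carrier→Qty, ShipDate and equate their Qty, ShipDate entries.
Rows 1 and 2 agree on ShipID; apply ShipID→Qty and equate their Qty entries.
Rows 1 and 2 agree on Qty; apply Qty→ShipDate, WhID and equate their ShipDate, WhID entries.
Row 1 is now all distinguished symbols — the join is lossless.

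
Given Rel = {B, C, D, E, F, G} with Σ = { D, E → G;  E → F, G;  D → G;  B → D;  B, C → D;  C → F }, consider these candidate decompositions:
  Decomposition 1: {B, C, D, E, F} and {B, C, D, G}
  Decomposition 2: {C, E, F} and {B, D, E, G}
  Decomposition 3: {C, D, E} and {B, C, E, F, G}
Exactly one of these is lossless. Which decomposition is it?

Decomposition 1: common = {B, C, D}, closure = {B, C, D, F, G} → lossless.
Decomposition 2: common = {E}, closure = {E, F, G} → lossy.
Decomposition 3: common = {C, E}, closure = {C, E, F, G} → lossy.

Decomposition 1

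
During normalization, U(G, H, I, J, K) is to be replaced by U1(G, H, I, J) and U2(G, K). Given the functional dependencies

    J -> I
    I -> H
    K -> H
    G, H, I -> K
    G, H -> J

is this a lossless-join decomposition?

Common attributes: U1 ∩ U2 = {G}.
No dependency enlarges {G}, so (G)⁺ = {G}.
The closure contains neither all of U1 = {G, H, I, J} nor all of U2 = {G, K}, so the common attributes are not a superkey of either fragment. The join is lossy.

No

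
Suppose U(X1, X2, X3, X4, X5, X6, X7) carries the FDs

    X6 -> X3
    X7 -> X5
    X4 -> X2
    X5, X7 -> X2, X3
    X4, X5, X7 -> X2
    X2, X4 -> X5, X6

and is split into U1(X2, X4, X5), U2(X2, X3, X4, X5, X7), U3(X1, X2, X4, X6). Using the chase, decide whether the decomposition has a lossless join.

Chase test. Columns are X1, X2, X3, X4, X5, X6, X7; row i has aⱼ where attribute j ∈ Ui, else bᵢⱼ.
Initial tableau (one row per fragment):
  row 1: b11 a2 b13 a4 a5 b16 b17
  row 2: b21 a2 a3 a4 a5 b26 a7
  row 3: a1 a2 b33 a4 b35 a6 b37
Rows 1 and 2 agree on X2, X4; apply X2, X4→X5, X6 and equate their X5, X6 entries.
Rows 1 and 3 agree on X2, X4; apply X2, X4→X5, X6 and equate their X5, X6 entries.
Rows 1 and 2 agree on X6; apply X6→X3 and equate their X3 entries.
Rows 1 and 3 agree on X6; apply X6→X3 and equate their X3 entries.
No row becomes fully distinguished — the join is lossy.

No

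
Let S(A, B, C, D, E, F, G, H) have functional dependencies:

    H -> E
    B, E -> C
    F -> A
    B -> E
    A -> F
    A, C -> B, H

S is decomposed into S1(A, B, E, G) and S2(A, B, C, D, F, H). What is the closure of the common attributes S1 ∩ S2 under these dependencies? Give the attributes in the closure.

S1 ∩ S2 = {A, B}.
B → E applies, adding E
A → F applies, adding F
B, E → C applies, adding C
A, C → B, H applies, adding H
Closure: {A, B, C, E, F, H}.

A, B, C, E, F, H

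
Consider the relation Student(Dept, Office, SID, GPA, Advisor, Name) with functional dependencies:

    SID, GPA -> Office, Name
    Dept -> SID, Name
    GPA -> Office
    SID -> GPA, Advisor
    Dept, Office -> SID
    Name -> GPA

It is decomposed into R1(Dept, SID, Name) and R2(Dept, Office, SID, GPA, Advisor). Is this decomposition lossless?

Yes

Common attributes: R1 ∩ R2 = {Dept, SID}.
Closure of {Dept, SID}: Dept → SID, Name applies, adding Name; SID → GPA, Advisor applies, adding GPA, Advisor; SID, GPA → Office, Name applies, adding Office. So (Dept, SID)⁺ = {Dept, Office, SID, GPA, Advisor, Name}.
This closure contains every attribute of R1, so R1 ∩ R2 → R1. The join is lossless.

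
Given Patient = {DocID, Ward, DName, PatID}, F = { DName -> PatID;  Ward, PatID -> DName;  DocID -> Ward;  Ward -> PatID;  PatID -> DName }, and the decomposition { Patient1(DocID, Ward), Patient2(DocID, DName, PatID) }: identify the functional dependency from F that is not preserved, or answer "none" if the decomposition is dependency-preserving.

Check Ward → PatID: no single fragment contains all of {Ward, PatID}, and the restricted closure of {Ward} across the fragments never reaches {PatID}.
DName → PatID is preserved.
Ward, PatID → DName is preserved.
DocID → Ward is preserved.
PatID → DName is preserved.

Ward -> PatID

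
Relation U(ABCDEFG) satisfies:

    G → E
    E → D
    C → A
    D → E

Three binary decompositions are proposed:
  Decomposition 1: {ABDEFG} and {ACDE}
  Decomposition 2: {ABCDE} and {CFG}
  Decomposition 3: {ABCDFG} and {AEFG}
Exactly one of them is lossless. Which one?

Decomposition 3

Decomposition 1: common = {ADE}, closure = {ADE} → lossy.
Decomposition 2: common = {C}, closure = {AC} → lossy.
Decomposition 3: common = {AFG}, closure = {ADEFG} → lossless.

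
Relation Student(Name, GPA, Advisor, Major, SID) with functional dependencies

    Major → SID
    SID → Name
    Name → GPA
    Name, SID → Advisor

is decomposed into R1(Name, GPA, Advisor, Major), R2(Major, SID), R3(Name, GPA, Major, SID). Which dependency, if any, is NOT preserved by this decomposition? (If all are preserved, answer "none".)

Name, SID → Advisor

Check Name, SID → Advisor: no single fragment contains all of {Name, Advisor, SID}, and the restricted closure of {Name, SID} across the fragments never reaches {Advisor}.
Major → SID is preserved.
SID → Name is preserved.
Name → GPA is preserved.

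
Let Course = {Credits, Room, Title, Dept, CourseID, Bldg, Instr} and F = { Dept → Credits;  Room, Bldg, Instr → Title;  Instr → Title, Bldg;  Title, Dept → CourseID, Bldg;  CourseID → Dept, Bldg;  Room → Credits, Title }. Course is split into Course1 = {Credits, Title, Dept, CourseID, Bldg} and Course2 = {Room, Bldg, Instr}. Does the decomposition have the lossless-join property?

Common attributes: Course1 ∩ Course2 = {Bldg}.
No dependency enlarges {Bldg}, so (Bldg)⁺ = {Bldg}.
The closure contains neither all of Course1 = {Credits, Title, Dept, CourseID, Bldg} nor all of Course2 = {Room, Bldg, Instr}, so the common attributes are not a superkey of either fragment. The join is lossy.

No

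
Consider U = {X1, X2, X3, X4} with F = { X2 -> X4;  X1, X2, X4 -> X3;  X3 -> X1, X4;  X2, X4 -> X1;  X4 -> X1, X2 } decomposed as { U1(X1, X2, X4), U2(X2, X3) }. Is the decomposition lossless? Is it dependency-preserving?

lossless and dependency-preserving

Lossless test: (X2)⁺ = {X1, X2, X3, X4}, which contains all of one fragment — lossless.
Dependency preservation: X1, X2, X4 → X3; X3 → X1, X4 are not contained in any single fragment, but the restricted closure of each left-hand side across the fragments still reaches the right-hand side; the remaining FDs each lie inside some fragment. All dependencies are preserved.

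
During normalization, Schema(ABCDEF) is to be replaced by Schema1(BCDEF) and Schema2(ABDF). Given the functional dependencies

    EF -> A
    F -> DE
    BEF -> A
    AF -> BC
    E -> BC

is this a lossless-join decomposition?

Common attributes: Schema1 ∩ Schema2 = {BDF}.
Closure of {BDF}: F → DE applies, adding E; BEF → A applies, adding A; AF → BC applies, adding C. So (BDF)⁺ = {ABCDEF}.
This closure contains every attribute of Schema1, so Schema1 ∩ Schema2 → Schema1. The join is lossless.

Yes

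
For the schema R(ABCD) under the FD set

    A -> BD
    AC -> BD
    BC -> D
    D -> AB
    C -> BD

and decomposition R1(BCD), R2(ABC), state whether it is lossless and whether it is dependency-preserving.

lossless but not dependency-preserving

Lossless test: (BC)⁺ = {ABCD}, which contains all of one fragment — lossless.
Dependency preservation: the restricted closure of {A} across the fragments never reaches {BD}, so A → BD cannot be enforced without a join — not preserved.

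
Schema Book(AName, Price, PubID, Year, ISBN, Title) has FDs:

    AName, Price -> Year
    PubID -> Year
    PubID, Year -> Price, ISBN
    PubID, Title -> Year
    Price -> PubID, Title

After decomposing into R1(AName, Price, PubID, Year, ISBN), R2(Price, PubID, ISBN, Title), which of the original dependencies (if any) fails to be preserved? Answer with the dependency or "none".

none

AName, Price → Year lies within R1.
PubID → Year lies within R1.
PubID, Year → Price, ISBN lies within R1.
PubID, Title → Year: restricted closure across fragments reaches Year.
Price → PubID, Title lies within R2.
Every dependency is enforceable on the fragments, so the decomposition is dependency-preserving.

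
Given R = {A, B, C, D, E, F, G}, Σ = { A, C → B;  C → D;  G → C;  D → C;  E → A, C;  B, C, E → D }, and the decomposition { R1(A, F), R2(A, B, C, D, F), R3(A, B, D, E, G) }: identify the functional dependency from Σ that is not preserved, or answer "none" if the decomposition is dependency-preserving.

none

A, C → B lies within R2.
C → D lies within R2.
G → C: restricted closure across fragments reaches C.
D → C lies within R2.
E → A, C: restricted closure across fragments reaches A, C.
B, C, E → D: restricted closure across fragments reaches D.
Every dependency is enforceable on the fragments, so the decomposition is dependency-preserving.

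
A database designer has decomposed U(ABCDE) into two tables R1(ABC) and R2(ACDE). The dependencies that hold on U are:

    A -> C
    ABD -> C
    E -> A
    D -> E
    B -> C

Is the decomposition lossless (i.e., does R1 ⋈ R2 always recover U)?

Common attributes: R1 ∩ R2 = {AC}.
No dependency enlarges {AC}, so (AC)⁺ = {AC}.
The closure contains neither all of R1 = {ABC} nor all of R2 = {ACDE}, so the common attributes are not a superkey of either fragment. The join is lossy.

No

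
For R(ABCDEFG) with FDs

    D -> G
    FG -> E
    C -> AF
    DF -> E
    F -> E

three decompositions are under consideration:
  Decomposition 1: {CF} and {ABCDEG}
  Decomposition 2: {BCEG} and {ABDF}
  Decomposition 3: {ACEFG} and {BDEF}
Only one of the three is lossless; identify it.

Decomposition 1: common = {C}, closure = {ACEF} → lossless.
Decomposition 2: common = {B}, closure = {B} → lossy.
Decomposition 3: common = {EF}, closure = {EF} → lossy.

Decomposition 1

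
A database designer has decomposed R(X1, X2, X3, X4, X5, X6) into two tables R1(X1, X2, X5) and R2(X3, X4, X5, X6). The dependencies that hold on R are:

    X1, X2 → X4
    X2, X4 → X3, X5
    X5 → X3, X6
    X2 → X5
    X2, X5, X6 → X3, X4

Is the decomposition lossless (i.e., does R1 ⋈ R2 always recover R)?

No

Common attributes: R1 ∩ R2 = {X5}.
Closure of {X5}: X5 → X3, X6 applies, adding X3, X6. So (X5)⁺ = {X3, X5, X6}.
The closure contains neither all of R1 = {X1, X2, X5} nor all of R2 = {X3, X4, X5, X6}, so the common attributes are not a superkey of either fragment. The join is lossy.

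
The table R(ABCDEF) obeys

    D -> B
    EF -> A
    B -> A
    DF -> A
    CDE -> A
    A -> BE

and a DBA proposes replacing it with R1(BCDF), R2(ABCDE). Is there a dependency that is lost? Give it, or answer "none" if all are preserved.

EF -> A

Check EF → A: no single fragment contains all of {AEF}, and the restricted closure of {EF} across the fragments never reaches {A}.
D → B is preserved.
B → A is preserved.
DF → A is preserved.
CDE → A is preserved.
A → BE is preserved.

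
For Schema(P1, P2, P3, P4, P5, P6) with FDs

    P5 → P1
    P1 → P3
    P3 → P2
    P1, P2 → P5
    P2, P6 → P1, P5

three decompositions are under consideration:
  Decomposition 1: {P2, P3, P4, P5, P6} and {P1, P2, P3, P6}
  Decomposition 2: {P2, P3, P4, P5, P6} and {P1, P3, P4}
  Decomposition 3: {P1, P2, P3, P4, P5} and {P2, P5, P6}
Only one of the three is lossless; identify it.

Decomposition 1: common = {P2, P3, P6}, closure = {P1, P2, P3, P5, P6} → lossless.
Decomposition 2: common = {P3, P4}, closure = {P2, P3, P4} → lossy.
Decomposition 3: common = {P2, P5}, closure = {P1, P2, P3, P5} → lossy.

Decomposition 1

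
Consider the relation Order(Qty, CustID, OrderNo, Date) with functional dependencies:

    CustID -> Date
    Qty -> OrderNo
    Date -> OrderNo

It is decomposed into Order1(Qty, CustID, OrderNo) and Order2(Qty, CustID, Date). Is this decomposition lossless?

Common attributes: Order1 ∩ Order2 = {Qty, CustID}.
Closure of {Qty, CustID}: CustID → Date applies, adding Date; Qty → OrderNo applies, adding OrderNo. So (Qty, CustID)⁺ = {Qty, CustID, OrderNo, Date}.
This closure contains every attribute of Order1, so Order1 ∩ Order2 → Order1. The join is lossless.

Yes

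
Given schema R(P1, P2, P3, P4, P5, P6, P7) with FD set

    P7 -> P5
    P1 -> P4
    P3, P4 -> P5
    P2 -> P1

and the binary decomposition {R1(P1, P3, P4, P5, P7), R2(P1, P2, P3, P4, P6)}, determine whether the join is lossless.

Common attributes: R1 ∩ R2 = {P1, P3, P4}.
Closure of {P1, P3, P4}: P3, P4 → P5 applies, adding P5. So (P1, P3, P4)⁺ = {P1, P3, P4, P5}.
The closure contains neither all of R1 = {P1, P3, P4, P5, P7} nor all of R2 = {P1, P2, P3, P4, P6}, so the common attributes are not a superkey of either fragment. The join is lossy.

No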